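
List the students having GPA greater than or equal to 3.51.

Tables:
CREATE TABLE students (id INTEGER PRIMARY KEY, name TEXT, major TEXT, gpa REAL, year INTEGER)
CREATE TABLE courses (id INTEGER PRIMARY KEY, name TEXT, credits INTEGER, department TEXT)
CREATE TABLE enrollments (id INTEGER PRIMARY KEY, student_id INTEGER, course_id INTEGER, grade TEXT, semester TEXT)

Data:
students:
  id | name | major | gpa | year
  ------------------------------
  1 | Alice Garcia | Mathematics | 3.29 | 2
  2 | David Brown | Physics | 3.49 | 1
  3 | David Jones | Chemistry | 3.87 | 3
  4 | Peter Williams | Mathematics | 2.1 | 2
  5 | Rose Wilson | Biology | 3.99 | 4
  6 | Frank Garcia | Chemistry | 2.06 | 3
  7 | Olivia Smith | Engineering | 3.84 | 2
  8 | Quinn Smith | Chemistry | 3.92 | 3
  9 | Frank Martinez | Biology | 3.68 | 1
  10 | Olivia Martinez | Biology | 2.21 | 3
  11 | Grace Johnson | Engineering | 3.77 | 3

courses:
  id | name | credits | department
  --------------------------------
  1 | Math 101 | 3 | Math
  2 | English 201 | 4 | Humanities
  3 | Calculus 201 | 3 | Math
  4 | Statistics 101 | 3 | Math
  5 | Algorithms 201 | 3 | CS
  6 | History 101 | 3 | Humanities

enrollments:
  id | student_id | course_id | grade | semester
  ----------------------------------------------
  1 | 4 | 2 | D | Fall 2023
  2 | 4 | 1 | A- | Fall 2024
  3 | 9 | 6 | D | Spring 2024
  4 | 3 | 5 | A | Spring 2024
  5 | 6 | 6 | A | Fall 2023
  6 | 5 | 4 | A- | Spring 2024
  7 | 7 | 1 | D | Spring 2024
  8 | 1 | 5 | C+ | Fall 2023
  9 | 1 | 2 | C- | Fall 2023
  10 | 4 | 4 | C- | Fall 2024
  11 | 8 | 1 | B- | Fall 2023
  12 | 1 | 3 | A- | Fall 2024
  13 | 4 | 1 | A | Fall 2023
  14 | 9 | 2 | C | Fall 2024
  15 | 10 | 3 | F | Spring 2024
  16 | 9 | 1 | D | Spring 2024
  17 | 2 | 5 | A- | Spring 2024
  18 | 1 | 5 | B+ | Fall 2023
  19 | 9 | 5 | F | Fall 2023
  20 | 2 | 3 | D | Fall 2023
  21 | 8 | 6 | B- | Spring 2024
SELECT name, gpa FROM students WHERE gpa >= 3.51

Execution result:
name | gpa
David Jones | 3.87
Rose Wilson | 3.99
Olivia Smith | 3.84
Quinn Smith | 3.92
Frank Martinez | 3.68
Grace Johnson | 3.77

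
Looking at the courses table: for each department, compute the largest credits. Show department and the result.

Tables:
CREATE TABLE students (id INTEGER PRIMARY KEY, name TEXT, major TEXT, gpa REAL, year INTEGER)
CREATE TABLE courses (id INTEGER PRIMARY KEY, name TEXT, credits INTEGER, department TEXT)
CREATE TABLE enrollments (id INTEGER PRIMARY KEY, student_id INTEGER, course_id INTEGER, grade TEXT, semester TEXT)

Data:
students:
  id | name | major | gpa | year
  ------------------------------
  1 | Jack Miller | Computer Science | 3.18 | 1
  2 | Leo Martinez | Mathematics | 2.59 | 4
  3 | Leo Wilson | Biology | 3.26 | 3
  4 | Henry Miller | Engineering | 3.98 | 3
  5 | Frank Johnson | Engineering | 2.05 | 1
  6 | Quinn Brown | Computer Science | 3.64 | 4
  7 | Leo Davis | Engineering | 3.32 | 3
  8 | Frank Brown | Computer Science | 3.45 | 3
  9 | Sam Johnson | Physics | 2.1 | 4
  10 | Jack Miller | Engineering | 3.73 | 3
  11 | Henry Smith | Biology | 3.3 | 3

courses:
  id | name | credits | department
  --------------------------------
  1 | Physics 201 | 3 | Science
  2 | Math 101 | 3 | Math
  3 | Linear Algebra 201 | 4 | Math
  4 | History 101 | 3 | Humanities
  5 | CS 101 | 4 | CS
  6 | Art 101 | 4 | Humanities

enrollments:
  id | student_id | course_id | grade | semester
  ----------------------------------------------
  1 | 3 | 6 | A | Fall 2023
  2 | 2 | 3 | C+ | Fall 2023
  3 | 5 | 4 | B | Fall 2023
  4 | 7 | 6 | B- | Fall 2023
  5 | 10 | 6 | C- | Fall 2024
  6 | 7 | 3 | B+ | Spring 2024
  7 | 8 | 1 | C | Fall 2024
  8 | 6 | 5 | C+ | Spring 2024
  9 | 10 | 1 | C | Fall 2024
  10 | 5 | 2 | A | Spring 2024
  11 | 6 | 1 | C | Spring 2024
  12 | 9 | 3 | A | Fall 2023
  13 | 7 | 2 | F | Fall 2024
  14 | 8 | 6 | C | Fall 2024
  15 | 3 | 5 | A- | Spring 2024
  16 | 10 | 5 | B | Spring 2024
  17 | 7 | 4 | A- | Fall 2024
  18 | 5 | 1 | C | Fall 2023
SELECT department, MAX(credits) AS max_credits FROM courses GROUP BY department

Execution result:
department | max_credits
CS | 4
Humanities | 4
Math | 4
Science | 3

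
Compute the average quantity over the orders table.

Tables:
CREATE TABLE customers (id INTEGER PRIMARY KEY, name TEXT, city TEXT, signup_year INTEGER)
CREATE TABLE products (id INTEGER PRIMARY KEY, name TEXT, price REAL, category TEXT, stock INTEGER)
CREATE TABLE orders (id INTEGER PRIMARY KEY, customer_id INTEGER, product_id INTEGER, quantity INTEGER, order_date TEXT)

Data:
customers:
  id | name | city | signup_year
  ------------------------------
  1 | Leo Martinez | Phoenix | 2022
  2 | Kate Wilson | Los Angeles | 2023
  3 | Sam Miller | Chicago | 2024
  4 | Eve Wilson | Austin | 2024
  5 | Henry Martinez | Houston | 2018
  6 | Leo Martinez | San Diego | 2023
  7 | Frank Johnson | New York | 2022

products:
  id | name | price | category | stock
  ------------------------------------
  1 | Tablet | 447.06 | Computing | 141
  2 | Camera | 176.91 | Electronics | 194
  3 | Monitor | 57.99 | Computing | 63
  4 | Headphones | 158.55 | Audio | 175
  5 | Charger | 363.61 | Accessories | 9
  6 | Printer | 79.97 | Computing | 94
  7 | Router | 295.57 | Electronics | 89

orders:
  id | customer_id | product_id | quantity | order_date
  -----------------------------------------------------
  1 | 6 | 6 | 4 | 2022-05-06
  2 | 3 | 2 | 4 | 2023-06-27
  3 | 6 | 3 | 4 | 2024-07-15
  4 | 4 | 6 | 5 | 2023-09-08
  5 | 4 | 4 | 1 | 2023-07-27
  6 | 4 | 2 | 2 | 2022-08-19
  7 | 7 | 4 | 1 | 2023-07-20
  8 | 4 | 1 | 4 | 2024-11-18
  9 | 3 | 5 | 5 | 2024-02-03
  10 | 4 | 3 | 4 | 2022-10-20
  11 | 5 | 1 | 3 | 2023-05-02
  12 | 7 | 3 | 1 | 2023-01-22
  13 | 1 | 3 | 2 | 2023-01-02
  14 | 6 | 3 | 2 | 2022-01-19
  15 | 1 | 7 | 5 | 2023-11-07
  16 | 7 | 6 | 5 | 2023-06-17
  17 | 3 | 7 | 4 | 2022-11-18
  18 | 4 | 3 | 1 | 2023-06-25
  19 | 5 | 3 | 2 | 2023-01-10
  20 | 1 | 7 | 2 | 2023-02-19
SELECT AVG(quantity) FROM orders

Execution result:
3.05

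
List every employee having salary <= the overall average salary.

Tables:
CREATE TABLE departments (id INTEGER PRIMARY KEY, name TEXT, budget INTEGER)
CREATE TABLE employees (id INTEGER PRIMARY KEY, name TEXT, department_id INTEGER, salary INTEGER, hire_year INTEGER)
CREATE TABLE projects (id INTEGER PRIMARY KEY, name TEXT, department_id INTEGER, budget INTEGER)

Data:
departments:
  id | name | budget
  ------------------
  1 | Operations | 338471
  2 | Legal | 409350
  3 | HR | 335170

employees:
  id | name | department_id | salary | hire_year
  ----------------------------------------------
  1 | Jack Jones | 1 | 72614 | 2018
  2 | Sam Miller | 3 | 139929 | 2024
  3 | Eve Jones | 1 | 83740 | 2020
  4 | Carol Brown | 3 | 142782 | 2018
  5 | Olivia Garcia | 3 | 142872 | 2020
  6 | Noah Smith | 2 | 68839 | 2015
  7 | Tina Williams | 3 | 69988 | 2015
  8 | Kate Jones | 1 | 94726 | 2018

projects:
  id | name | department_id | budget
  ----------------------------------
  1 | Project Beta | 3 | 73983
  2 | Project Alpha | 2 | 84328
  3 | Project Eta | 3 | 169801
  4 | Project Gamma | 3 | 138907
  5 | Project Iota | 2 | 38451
SELECT name, salary FROM employees WHERE salary <= (SELECT AVG(salary) FROM employees)

Execution result:
name | salary
Jack Jones | 72614
Eve Jones | 83740
Noah Smith | 68839
Tina Williams | 69988
Kate Jones | 94726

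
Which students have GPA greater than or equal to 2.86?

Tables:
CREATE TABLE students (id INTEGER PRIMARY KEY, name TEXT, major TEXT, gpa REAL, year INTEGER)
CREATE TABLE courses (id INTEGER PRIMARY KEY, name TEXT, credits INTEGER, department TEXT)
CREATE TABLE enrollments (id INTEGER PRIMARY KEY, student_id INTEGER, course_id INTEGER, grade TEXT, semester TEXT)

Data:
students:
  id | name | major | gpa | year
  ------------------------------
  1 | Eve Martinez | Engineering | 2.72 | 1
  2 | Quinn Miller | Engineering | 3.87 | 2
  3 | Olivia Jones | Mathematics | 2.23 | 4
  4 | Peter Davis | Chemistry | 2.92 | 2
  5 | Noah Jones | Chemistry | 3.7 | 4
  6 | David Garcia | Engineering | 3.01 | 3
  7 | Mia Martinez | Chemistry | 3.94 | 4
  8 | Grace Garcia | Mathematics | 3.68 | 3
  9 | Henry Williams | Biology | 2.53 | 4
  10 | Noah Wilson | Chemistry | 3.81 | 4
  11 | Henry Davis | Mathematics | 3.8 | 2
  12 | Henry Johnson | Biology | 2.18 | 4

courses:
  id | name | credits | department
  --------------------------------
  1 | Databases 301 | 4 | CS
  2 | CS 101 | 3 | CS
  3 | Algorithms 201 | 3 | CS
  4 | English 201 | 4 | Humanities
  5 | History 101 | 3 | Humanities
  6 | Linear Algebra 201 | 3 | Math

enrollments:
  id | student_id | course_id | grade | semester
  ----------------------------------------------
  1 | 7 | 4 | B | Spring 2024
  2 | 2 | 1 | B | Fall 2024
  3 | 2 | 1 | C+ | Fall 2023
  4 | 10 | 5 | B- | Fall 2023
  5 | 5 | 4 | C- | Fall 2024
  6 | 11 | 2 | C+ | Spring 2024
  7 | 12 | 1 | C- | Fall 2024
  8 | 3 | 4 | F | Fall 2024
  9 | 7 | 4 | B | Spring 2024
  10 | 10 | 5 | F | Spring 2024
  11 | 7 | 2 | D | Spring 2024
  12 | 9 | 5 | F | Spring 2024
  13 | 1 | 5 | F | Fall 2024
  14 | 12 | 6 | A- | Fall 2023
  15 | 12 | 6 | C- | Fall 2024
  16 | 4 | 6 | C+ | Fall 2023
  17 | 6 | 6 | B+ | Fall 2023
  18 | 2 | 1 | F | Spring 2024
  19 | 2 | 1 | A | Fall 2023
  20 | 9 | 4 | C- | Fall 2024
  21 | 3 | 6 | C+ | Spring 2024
SELECT name, gpa FROM students WHERE gpa >= 2.86

Execution result:
name | gpa
Quinn Miller | 3.87
Peter Davis | 2.92
Noah Jones | 3.70
David Garcia | 3.01
Mia Martinez | 3.94
Grace Garcia | 3.68
Noah Wilson | 3.81
Henry Davis | 3.80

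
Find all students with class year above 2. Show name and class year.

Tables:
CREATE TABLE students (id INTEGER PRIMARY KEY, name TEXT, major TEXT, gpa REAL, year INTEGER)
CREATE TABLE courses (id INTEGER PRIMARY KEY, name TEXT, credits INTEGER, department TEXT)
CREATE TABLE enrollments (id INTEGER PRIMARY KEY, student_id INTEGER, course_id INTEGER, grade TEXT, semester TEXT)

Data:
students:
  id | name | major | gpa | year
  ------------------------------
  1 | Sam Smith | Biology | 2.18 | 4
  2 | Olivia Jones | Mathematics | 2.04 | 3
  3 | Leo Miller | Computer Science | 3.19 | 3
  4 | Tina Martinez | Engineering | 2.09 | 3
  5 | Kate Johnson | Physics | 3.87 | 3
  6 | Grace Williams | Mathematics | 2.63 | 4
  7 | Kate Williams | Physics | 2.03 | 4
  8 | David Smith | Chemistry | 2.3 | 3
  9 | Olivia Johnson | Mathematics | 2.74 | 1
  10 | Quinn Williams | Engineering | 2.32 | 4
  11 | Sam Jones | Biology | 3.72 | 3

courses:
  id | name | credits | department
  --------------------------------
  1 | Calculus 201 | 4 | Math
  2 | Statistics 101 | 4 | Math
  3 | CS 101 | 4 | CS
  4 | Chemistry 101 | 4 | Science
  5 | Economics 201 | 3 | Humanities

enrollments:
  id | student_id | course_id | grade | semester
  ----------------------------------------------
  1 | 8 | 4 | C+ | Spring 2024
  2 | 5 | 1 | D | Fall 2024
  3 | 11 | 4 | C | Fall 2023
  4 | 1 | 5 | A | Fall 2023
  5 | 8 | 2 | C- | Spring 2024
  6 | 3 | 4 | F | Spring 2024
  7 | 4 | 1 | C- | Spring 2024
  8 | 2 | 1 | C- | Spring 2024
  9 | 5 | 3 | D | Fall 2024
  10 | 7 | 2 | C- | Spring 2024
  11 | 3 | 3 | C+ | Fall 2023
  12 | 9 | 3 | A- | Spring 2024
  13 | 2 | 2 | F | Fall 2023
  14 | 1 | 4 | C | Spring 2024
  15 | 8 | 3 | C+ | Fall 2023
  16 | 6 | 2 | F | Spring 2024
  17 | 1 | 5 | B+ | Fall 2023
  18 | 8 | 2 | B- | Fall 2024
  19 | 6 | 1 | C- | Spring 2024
SELECT name, year FROM students WHERE year > 2

Execution result:
name | year
Sam Smith | 4
Olivia Jones | 3
Leo Miller | 3
Tina Martinez | 3
Kate Johnson | 3
Grace Williams | 4
Kate Williams | 4
David Smith | 3
Quinn Williams | 4
Sam Jones | 3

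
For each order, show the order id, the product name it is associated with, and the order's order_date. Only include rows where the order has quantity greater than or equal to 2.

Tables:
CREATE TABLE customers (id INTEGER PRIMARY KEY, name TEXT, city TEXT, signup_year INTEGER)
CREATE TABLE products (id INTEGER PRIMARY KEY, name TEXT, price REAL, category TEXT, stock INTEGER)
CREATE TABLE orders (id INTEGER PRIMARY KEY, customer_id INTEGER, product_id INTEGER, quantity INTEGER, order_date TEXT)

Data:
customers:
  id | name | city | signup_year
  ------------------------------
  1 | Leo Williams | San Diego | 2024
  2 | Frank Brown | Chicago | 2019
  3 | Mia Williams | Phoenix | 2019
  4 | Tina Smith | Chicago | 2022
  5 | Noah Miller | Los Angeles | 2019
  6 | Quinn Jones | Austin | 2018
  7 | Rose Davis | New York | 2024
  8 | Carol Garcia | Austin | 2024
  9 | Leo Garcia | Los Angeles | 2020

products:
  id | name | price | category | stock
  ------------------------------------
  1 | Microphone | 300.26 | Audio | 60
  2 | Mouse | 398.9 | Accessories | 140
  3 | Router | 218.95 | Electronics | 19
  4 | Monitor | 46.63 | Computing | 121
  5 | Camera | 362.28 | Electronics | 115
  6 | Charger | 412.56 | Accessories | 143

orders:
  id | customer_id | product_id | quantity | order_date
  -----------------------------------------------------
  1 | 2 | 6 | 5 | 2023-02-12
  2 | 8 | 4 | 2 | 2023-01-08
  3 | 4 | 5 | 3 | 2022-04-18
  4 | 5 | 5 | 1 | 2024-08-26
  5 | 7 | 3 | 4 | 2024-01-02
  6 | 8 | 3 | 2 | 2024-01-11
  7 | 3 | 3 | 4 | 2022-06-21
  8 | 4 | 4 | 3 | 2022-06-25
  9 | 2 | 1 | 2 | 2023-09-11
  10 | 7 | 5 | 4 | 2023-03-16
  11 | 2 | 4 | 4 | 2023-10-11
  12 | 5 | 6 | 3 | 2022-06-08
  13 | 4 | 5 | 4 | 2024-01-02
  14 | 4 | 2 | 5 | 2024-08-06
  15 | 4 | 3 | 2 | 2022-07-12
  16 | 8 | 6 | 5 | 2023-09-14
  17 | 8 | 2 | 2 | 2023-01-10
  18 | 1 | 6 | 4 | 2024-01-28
SELECT c.id, p.name AS product, c.order_date FROM orders c JOIN products p ON c.product_id = p.id WHERE c.quantity >= 2

Execution result:
id | product | order_date
1 | Charger | 2023-02-12
2 | Monitor | 2023-01-08
3 | Camera | 2022-04-18
5 | Router | 2024-01-02
6 | Router | 2024-01-11
7 | Router | 2022-06-21
8 | Monitor | 2022-06-25
9 | Microphone | 2023-09-11
10 | Camera | 2023-03-16
11 | Monitor | 2023-10-11
12 | Charger | 2022-06-08
13 | Camera | 2024-01-02
14 | Mouse | 2024-08-06
15 | Router | 2022-07-12
16 | Charger | 2023-09-14
17 | Mouse | 2023-01-10
18 | Charger | 2024-01-28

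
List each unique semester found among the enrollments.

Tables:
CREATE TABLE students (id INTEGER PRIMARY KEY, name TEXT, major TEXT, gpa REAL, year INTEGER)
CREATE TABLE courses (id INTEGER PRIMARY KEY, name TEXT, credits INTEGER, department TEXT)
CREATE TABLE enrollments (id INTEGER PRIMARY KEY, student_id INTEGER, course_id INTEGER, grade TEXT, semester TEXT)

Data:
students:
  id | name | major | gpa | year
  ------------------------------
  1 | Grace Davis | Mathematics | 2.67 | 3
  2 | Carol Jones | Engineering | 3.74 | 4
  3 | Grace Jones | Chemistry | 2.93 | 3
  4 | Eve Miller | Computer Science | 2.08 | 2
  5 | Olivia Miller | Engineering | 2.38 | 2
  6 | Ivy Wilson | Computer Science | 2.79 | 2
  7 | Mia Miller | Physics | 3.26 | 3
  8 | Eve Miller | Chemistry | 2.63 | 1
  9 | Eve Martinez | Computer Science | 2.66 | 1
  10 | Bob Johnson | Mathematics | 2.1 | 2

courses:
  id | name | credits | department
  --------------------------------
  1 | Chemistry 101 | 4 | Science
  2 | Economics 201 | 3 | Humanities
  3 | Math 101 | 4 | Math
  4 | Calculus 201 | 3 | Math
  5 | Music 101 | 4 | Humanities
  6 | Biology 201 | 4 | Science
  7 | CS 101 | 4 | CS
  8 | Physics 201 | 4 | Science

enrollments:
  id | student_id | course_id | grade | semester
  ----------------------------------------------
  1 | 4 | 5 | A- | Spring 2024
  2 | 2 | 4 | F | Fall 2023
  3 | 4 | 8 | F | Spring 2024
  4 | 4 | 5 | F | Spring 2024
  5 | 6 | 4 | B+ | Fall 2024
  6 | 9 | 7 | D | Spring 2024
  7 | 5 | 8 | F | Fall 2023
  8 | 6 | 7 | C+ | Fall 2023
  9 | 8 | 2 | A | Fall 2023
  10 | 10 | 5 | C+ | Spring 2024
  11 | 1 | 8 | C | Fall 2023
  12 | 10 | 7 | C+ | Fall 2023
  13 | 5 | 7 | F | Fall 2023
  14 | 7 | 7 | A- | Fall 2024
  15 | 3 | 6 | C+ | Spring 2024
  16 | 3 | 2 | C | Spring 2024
SELECT DISTINCT semester FROM enrollments

Execution result:
semester
Spring 2024
Fall 2023
Fall 2024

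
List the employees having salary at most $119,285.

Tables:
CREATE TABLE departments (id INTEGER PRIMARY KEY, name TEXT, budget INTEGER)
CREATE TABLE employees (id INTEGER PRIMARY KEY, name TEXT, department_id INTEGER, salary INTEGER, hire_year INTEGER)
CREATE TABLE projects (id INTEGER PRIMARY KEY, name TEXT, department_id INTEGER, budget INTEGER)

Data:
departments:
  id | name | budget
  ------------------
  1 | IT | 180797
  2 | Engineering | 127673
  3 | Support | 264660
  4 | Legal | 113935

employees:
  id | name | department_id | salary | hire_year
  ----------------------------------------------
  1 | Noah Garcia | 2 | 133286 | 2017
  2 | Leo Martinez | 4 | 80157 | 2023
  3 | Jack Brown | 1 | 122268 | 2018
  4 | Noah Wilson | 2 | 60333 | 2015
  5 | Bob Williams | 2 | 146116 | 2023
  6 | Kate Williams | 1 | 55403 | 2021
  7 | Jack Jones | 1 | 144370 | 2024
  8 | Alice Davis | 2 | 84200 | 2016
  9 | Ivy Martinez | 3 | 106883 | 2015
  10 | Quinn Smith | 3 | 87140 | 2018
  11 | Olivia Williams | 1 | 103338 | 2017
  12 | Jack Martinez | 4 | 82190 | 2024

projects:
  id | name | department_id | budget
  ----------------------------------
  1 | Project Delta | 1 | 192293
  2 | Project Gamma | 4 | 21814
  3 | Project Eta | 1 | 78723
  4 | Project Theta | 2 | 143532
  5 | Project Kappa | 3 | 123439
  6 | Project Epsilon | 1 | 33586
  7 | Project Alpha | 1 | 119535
SELECT name, salary FROM employees WHERE salary <= 119285

Execution result:
name | salary
Leo Martinez | 80157
Noah Wilson | 60333
Kate Williams | 55403
Alice Davis | 84200
Ivy Martinez | 106883
Quinn Smith | 87140
Olivia Williams | 103338
Jack Martinez | 82190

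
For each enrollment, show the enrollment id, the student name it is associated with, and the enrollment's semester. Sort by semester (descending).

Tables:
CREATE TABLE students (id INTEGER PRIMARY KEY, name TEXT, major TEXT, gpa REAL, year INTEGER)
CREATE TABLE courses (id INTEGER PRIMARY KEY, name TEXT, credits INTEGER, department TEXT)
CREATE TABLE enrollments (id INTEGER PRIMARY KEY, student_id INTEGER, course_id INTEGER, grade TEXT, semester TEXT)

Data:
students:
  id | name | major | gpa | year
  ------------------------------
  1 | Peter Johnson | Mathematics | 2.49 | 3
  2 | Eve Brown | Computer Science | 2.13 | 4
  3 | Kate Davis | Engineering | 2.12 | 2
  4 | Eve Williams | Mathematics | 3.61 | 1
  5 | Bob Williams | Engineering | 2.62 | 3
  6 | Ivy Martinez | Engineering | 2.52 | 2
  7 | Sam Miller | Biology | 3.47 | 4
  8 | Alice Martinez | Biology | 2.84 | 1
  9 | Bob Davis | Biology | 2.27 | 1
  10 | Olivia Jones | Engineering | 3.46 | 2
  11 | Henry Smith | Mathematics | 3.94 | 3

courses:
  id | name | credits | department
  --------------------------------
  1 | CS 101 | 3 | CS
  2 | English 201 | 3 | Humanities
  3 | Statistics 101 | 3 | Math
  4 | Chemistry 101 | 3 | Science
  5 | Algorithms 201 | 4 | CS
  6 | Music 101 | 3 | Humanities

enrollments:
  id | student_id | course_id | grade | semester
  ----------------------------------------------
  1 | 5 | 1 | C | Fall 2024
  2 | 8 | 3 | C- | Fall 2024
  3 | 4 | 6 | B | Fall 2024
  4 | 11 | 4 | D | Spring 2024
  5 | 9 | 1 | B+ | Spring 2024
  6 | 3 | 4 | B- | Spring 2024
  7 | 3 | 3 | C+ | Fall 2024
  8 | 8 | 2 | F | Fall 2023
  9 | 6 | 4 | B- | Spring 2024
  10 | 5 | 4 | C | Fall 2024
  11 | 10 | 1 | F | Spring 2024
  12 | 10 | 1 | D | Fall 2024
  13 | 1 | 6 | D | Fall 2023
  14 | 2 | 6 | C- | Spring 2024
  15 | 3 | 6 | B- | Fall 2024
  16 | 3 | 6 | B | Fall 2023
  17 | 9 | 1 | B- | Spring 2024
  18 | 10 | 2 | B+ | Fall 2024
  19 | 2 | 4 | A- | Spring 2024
SELECT c.id, p.name AS student, c.semester FROM enrollments c JOIN students p ON c.student_id = p.id ORDER BY c.semester DESC

Execution result:
id | student | semester
4 | Henry Smith | Spring 2024
5 | Bob Davis | Spring 2024
6 | Kate Davis | Spring 2024
9 | Ivy Martinez | Spring 2024
11 | Olivia Jones | Spring 2024
14 | Eve Brown | Spring 2024
17 | Bob Davis | Spring 2024
19 | Eve Brown | Spring 2024
1 | Bob Williams | Fall 2024
2 | Alice Martinez | Fall 2024
3 | Eve Williams | Fall 2024
7 | Kate Davis | Fall 2024
10 | Bob Williams | Fall 2024
12 | Olivia Jones | Fall 2024
15 | Kate Davis | Fall 2024
18 | Olivia Jones | Fall 2024
8 | Alice Martinez | Fall 2023
13 | Peter Johnson | Fall 2023
16 | Kate Davis | Fall 2023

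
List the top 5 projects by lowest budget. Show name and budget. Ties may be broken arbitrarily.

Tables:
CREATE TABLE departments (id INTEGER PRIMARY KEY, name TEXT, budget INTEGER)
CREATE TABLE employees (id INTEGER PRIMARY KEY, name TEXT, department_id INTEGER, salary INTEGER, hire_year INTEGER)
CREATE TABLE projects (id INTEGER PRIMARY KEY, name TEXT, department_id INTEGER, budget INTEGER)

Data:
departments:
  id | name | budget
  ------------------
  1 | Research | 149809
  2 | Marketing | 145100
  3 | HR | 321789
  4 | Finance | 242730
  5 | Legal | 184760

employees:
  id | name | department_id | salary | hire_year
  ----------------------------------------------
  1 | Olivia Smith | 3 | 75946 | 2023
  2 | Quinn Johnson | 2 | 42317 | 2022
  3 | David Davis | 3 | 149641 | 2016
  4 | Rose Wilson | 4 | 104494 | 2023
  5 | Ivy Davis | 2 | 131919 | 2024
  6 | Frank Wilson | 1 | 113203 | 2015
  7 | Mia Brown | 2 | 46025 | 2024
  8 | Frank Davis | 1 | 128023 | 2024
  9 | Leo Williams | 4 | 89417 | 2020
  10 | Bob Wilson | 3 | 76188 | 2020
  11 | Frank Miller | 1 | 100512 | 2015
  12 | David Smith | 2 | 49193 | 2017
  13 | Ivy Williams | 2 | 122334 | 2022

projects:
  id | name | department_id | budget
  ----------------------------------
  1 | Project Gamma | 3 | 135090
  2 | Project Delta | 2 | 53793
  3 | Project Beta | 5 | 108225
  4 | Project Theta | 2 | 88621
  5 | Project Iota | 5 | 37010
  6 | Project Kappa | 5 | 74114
SELECT name, budget FROM projects ORDER BY budget ASC LIMIT 5

Execution result:
name | budget
Project Iota | 37010
Project Delta | 53793
Project Kappa | 74114
Project Theta | 88621
Project Beta | 108225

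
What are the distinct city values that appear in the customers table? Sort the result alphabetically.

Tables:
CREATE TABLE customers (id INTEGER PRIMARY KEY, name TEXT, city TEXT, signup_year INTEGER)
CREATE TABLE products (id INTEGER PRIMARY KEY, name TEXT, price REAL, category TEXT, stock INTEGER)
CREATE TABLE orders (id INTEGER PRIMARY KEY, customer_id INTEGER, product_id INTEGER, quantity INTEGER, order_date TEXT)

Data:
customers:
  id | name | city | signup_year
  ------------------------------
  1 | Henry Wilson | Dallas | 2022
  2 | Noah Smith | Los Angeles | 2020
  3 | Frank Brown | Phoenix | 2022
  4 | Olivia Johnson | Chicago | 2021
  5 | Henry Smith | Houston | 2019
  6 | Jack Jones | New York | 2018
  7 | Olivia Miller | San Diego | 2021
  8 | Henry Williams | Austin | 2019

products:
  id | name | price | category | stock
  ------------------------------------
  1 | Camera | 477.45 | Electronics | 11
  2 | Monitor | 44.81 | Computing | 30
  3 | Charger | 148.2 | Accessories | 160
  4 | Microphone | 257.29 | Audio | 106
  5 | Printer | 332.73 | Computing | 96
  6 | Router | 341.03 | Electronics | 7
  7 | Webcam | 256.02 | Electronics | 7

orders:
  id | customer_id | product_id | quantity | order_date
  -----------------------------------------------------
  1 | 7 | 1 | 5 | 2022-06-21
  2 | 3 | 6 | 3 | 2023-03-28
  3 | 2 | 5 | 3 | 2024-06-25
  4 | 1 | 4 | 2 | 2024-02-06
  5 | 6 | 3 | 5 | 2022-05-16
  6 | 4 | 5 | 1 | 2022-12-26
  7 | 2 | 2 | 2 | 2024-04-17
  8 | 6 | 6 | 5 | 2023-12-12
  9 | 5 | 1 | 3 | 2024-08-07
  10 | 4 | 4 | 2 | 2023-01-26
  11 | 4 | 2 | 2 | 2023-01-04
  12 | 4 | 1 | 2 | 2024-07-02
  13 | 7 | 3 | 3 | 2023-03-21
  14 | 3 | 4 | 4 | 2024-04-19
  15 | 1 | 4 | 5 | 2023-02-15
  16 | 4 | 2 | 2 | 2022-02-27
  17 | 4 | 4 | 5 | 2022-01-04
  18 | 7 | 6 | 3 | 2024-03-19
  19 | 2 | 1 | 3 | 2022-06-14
SELECT DISTINCT city FROM customers ORDER BY city

Execution result:
city
Austin
Chicago
Dallas
Houston
Los Angeles
New York
Phoenix
San Diego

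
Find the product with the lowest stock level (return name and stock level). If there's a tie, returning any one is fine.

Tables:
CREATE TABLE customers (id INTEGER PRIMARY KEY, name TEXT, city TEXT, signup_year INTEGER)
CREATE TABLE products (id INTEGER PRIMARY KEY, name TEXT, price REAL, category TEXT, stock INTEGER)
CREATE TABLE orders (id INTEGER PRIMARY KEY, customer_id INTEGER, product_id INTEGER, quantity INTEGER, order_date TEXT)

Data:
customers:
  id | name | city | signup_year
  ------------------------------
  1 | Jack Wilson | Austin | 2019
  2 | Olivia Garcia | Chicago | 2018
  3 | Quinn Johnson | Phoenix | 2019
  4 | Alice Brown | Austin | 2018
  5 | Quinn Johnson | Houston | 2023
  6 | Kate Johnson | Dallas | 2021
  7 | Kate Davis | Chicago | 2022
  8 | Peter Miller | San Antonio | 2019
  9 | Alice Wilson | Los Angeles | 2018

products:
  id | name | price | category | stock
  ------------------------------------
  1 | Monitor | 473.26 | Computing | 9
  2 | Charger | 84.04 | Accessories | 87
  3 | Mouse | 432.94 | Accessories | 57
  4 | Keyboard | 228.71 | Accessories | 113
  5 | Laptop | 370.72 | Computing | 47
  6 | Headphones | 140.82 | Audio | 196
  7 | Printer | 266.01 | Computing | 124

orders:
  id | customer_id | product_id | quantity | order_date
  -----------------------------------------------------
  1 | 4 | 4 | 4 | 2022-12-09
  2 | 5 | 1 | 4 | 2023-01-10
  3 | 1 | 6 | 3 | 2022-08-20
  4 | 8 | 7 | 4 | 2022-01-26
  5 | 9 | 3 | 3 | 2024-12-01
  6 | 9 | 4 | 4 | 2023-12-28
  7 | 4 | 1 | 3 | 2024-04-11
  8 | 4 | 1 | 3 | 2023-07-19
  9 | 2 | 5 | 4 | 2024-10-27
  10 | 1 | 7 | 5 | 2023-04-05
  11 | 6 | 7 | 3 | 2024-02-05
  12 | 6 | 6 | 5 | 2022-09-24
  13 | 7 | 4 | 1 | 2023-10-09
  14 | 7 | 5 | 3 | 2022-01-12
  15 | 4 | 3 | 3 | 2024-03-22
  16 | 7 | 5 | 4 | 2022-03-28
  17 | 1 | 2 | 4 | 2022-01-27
SELECT name, stock FROM products ORDER BY stock ASC LIMIT 1

Execution result:
name | stock
Monitor | 9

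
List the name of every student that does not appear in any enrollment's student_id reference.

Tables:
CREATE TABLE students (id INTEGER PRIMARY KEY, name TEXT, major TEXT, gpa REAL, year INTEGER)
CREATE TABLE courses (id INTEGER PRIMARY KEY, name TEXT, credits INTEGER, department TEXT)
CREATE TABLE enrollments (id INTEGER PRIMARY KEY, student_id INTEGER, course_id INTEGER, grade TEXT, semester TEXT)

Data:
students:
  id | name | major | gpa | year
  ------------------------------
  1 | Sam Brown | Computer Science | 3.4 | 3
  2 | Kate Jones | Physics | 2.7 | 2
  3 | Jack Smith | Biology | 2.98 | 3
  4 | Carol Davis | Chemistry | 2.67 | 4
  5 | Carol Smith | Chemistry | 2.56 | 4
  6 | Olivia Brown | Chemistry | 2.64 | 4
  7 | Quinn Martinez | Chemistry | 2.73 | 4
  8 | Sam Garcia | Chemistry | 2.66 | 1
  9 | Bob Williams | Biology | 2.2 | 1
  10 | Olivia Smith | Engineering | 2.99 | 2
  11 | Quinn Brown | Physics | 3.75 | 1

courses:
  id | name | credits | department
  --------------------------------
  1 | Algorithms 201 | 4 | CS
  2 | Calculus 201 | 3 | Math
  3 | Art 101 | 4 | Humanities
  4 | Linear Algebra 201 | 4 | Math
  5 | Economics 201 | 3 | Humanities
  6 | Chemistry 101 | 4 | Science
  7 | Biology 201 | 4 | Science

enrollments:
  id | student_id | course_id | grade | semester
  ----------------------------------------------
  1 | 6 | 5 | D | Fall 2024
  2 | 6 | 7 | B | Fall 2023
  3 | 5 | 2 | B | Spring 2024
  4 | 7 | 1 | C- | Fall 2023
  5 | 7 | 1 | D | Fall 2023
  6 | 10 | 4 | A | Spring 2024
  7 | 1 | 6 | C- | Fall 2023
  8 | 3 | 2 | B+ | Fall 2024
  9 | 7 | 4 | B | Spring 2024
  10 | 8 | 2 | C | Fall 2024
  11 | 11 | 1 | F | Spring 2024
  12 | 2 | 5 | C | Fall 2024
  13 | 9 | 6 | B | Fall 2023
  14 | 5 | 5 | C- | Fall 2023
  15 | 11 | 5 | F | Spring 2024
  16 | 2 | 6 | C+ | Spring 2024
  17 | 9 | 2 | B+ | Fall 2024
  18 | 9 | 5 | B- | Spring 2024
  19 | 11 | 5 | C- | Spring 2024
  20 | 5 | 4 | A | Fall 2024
SELECT p.name FROM students p LEFT JOIN enrollments c ON c.student_id = p.id WHERE c.id IS NULL

Execution result:
Carol Davis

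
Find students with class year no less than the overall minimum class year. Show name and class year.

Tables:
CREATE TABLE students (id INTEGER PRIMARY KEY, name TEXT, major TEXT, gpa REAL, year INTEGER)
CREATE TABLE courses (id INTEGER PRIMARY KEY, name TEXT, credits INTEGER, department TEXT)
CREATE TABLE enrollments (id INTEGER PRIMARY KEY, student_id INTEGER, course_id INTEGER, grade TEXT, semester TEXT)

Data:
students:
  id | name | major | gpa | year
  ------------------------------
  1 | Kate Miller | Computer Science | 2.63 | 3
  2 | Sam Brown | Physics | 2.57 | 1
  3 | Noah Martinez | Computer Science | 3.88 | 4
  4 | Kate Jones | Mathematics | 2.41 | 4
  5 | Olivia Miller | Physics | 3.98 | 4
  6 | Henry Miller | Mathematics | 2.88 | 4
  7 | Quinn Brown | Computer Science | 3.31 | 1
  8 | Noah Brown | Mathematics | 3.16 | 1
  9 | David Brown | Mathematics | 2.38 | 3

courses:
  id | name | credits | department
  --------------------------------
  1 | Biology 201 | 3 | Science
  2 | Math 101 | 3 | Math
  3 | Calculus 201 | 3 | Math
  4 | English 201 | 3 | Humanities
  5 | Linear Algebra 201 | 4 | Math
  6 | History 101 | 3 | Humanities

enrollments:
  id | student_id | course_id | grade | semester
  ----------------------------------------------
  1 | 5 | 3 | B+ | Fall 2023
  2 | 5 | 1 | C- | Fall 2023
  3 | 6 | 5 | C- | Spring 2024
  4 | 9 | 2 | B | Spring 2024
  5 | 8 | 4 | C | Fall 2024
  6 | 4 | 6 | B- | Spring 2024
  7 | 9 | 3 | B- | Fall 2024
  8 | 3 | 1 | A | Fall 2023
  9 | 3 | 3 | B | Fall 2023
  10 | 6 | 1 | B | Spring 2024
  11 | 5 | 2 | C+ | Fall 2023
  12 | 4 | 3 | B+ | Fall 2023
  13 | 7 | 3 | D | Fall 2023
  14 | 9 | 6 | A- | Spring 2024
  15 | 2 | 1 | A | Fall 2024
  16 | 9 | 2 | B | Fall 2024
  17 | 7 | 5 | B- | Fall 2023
SELECT name, year FROM students WHERE year >= (SELECT MIN(year) FROM students)

Execution result:
name | year
Kate Miller | 3
Sam Brown | 1
Noah Martinez | 4
Kate Jones | 4
Olivia Miller | 4
Henry Miller | 4
Quinn Brown | 1
Noah Brown | 1
David Brown | 3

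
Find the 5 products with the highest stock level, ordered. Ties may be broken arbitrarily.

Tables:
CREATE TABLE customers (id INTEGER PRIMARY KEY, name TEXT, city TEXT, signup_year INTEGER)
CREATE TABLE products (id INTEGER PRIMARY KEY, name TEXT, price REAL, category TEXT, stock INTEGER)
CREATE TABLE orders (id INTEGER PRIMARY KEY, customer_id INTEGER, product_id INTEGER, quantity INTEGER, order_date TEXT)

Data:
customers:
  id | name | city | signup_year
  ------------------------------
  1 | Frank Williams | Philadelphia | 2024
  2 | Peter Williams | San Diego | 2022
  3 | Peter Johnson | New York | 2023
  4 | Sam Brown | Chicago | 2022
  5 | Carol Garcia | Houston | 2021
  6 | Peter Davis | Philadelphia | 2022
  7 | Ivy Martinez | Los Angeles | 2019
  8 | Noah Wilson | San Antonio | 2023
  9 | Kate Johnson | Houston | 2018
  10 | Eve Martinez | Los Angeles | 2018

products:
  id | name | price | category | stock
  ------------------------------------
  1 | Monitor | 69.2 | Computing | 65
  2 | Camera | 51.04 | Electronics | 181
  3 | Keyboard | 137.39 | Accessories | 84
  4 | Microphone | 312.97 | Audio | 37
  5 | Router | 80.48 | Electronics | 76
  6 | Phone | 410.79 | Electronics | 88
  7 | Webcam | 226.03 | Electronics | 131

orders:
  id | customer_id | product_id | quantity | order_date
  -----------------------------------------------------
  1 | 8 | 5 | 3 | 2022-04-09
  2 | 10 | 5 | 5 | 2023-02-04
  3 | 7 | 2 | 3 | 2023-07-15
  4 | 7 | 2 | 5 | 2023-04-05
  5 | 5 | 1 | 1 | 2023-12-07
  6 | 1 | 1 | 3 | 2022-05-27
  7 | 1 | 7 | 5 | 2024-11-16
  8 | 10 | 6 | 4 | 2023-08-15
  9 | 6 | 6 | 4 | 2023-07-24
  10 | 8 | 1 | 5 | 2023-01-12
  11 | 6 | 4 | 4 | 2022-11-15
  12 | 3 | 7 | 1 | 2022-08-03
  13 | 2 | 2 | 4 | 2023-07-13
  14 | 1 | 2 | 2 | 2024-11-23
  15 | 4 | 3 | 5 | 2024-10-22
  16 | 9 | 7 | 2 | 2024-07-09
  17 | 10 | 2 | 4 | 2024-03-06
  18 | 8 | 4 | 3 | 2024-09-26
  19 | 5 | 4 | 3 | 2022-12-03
SELECT name, stock FROM products ORDER BY stock DESC LIMIT 5

Execution result:
name | stock
Camera | 181
Webcam | 131
Phone | 88
Keyboard | 84
Router | 76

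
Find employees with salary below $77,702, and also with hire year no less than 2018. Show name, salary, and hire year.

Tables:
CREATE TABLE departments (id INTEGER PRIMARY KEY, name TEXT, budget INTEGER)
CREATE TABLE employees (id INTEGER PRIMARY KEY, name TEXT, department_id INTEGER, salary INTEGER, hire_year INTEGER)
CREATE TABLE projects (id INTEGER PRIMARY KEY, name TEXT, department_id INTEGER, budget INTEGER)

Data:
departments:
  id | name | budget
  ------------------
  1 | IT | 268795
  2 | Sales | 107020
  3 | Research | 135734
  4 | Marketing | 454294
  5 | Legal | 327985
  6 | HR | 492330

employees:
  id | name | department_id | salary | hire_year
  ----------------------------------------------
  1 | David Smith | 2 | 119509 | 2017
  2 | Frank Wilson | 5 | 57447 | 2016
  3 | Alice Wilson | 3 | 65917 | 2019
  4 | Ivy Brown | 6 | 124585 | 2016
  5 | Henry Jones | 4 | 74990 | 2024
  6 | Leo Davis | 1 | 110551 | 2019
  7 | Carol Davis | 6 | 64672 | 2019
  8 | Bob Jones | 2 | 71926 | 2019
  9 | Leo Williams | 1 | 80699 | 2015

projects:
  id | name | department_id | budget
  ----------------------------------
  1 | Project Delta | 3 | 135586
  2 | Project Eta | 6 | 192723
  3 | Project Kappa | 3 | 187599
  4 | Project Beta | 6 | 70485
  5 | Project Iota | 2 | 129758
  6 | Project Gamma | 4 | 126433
SELECT name, salary, hire_year FROM employees WHERE salary < 77702 AND hire_year >= 2018

Execution result:
name | salary | hire_year
Alice Wilson | 65917 | 2019
Henry Jones | 74990 | 2024
Carol Davis | 64672 | 2019
Bob Jones | 71926 | 2019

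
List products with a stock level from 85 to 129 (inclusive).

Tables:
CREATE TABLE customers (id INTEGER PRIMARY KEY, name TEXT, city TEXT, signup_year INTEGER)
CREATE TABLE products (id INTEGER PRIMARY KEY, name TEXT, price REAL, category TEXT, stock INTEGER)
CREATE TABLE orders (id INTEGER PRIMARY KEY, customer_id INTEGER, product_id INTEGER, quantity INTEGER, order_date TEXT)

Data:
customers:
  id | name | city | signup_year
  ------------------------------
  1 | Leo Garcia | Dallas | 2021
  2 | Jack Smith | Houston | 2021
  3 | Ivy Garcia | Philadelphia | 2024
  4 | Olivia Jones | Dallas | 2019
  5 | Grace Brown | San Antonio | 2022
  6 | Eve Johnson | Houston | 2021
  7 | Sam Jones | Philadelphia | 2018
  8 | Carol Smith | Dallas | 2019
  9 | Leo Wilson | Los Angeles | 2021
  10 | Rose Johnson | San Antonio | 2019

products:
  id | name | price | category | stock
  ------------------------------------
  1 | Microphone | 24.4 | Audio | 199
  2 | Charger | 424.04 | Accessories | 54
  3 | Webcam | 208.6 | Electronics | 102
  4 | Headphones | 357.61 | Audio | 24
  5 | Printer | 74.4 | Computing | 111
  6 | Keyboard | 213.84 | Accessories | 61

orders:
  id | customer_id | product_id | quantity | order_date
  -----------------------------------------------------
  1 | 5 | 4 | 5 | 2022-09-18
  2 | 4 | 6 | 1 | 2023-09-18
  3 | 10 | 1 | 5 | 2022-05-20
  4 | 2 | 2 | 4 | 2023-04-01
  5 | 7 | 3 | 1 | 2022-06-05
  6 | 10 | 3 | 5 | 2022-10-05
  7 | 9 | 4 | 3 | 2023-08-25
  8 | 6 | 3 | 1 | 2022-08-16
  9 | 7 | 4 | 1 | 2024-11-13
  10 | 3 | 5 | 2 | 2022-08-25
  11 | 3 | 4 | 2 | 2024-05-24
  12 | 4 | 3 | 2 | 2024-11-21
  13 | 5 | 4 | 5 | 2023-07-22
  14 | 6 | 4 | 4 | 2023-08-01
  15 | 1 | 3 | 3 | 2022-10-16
SELECT name, stock FROM products WHERE stock BETWEEN 85 AND 129

Execution result:
name | stock
Webcam | 102
Printer | 111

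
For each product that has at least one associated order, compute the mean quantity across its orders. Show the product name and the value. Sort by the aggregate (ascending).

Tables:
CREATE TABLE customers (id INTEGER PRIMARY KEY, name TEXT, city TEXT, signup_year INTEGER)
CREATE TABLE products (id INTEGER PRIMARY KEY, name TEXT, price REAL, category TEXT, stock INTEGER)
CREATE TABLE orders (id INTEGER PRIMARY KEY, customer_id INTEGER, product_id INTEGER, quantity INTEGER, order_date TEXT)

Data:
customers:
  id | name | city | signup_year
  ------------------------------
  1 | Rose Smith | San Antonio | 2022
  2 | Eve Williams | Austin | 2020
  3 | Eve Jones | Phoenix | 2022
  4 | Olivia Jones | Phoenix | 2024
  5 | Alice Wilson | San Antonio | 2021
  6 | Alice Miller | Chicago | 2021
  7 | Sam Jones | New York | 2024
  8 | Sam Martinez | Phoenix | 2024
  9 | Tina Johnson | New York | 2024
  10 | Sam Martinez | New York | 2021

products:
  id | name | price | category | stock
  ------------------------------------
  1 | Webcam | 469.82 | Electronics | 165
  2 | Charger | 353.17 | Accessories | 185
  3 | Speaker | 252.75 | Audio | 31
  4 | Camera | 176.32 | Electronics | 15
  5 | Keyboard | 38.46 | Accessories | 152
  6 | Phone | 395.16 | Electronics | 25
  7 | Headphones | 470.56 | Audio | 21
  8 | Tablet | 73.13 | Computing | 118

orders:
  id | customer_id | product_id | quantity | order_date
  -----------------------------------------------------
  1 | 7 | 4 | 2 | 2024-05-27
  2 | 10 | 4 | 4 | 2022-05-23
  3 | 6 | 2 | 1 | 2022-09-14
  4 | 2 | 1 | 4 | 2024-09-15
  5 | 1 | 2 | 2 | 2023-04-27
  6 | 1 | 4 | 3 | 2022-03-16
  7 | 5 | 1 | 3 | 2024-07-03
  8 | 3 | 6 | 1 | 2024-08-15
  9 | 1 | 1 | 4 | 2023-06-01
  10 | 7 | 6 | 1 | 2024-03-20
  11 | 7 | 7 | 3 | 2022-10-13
SELECT p.name, AVG(c.quantity) AS avg_quantity FROM orders c JOIN products p ON c.product_id = p.id GROUP BY p.id, p.name ORDER BY avg_quantity ASC

Execution result:
name | avg_quantity
Phone | 1.00
Charger | 1.50
Camera | 3.00
Headphones | 3.00
Webcam | 3.67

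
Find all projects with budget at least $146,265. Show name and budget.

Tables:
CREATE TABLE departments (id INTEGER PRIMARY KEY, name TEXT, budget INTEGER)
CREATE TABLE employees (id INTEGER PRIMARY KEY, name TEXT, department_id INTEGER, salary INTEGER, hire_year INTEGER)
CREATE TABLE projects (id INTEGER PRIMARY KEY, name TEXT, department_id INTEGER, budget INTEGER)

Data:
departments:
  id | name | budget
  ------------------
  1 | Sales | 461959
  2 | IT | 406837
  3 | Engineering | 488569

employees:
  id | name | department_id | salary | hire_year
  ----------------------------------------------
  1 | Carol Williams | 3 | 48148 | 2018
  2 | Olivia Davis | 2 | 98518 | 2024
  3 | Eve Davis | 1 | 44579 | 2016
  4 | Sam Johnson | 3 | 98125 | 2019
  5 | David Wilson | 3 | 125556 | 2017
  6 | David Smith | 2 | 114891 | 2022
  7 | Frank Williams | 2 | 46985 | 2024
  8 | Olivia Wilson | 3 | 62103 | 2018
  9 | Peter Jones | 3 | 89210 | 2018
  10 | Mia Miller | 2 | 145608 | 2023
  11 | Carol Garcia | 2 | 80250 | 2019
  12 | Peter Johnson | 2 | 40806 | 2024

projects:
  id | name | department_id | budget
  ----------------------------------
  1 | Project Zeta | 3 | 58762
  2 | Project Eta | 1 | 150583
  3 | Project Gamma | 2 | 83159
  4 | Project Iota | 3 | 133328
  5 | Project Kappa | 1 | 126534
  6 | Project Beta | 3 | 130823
SELECT name, budget FROM projects WHERE budget >= 146265

Execution result:
name | budget
Project Eta | 150583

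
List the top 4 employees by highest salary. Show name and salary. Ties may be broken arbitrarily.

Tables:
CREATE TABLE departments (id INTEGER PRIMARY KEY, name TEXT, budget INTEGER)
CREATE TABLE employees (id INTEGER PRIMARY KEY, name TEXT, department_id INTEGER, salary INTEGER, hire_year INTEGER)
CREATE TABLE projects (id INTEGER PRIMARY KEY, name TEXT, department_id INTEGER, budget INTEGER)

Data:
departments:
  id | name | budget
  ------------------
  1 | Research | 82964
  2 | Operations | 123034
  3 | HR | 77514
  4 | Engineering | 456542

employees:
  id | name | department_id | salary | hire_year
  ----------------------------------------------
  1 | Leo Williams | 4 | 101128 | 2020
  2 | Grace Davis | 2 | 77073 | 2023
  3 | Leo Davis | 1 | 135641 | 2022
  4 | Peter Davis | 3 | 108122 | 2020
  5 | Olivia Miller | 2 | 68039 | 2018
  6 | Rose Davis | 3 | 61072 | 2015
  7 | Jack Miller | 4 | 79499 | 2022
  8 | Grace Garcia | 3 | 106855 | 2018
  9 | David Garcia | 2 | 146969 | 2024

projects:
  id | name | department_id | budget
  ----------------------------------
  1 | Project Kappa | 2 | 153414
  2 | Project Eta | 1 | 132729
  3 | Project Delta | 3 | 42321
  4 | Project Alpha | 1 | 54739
SELECT name, salary FROM employees ORDER BY salary DESC LIMIT 4

Execution result:
name | salary
David Garcia | 146969
Leo Davis | 135641
Peter Davis | 108122
Grace Garcia | 106855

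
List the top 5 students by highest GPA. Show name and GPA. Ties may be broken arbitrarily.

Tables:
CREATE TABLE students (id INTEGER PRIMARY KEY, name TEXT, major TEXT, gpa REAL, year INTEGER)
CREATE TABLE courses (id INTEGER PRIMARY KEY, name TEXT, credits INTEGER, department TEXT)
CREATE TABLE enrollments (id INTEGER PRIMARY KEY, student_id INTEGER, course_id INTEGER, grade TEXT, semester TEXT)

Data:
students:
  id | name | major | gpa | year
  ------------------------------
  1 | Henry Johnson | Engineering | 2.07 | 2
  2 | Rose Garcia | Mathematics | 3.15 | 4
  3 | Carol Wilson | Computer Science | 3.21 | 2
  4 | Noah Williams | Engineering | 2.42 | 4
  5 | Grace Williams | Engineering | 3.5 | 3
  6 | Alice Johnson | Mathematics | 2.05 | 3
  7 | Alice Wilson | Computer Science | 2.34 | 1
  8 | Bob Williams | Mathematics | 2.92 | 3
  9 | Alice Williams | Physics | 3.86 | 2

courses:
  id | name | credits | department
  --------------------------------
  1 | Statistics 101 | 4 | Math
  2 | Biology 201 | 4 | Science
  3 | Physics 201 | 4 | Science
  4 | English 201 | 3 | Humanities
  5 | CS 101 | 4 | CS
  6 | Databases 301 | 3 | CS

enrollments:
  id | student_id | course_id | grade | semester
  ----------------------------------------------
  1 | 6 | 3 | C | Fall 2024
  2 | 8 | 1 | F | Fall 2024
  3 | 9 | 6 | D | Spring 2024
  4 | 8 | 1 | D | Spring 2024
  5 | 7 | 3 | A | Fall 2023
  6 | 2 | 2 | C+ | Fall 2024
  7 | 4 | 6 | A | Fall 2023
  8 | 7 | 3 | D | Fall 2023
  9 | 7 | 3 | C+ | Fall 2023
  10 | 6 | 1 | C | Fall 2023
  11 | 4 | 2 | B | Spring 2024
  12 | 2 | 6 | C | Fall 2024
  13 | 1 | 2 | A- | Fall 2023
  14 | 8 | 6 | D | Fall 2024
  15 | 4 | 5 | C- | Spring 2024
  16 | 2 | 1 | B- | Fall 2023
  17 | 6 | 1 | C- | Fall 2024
SELECT name, gpa FROM students ORDER BY gpa DESC LIMIT 5

Execution result:
name | gpa
Alice Williams | 3.86
Grace Williams | 3.50
Carol Wilson | 3.21
Rose Garcia | 3.15
Bob Williams | 2.92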